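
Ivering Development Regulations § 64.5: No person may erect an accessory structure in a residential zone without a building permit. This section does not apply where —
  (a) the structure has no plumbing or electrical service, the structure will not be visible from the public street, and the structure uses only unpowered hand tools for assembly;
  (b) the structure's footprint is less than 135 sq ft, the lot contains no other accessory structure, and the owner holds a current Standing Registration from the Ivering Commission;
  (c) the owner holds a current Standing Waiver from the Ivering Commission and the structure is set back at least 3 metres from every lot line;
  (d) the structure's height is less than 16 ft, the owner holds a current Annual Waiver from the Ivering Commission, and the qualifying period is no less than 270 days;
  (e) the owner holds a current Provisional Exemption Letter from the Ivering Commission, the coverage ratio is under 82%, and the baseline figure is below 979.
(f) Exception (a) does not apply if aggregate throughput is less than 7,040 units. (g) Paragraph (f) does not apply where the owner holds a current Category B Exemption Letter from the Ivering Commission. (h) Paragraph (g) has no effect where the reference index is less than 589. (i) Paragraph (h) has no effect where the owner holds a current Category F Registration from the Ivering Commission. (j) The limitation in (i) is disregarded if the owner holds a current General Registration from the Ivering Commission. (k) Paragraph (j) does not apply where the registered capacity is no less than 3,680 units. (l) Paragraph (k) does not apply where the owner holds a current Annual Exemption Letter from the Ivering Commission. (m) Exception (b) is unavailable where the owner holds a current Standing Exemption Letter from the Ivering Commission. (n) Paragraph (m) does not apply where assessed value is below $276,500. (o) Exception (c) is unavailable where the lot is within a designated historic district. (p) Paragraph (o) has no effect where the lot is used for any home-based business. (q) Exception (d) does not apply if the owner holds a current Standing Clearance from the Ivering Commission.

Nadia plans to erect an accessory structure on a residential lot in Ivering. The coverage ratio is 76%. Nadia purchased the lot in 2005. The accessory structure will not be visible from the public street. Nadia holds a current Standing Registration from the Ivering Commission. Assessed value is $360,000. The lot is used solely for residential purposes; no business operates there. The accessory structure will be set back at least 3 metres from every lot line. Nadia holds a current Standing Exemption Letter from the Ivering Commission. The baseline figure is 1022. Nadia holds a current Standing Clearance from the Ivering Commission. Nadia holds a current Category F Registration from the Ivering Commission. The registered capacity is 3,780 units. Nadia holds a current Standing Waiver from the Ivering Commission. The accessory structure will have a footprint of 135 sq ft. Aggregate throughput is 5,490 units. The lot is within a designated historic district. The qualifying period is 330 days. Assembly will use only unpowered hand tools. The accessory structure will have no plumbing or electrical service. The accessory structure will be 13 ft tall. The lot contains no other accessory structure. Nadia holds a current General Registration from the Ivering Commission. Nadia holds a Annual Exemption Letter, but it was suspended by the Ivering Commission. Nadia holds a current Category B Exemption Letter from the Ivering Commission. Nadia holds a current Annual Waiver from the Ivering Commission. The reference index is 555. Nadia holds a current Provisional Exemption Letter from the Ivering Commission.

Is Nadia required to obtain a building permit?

No — exception (a) applies; Nadia does not need a building permit.

All of (a)'s requirements are met (there is no plumbing or electrical service; the structure will not be visible from the street; assembly uses only hand tools). Under paragraphs (f)–(l): (f) would limit (a) — aggregate throughput is 5,490 units, less than the 7,040 units limit — but (g) sets (f) aside: (g) is engaged — a current Category B Exemption Letter is held. (h) would limit (g) — the reference index is 555, less than the 589 limit — but (i) sets (h) aside: (i) operates against (h): a current Category F Registration is held. (j) would limit (i) — a current General Registration is held — but (k) sets (j) aside: (k) is triggered — the registered capacity is 3,780 units, meeting the 3,680 units threshold. (l) does not operate here (there is no Annual Exemption Letter in force), so (k) stands. Exception (a) stands.
Exception (b) does not apply: the structure's footprint is 135 sq ft, not less than 135 sq ft.
Exception (c): a current Standing Waiver is held; the setback is at least 3 m on every side — every condition holds. But applying paragraphs (o)–(p): (o) operates against (c): the lot is in a historic district. (p), which would lift (o), does not operate here — the lot is solely residential. So (c) is unavailable.
Exception (d)'s conditions are all satisfied: the structure's height is 13 ft, less than the 16 ft limit; a current Annual Waiver is held; the qualifying period is 330 days, meeting the 270 days threshold. However, paragraph (q) must be considered: (q) applies — a current Standing Clearance is held. (d) is therefore removed.
Exception (e) does not apply: the baseline figure is 1,022, not below 979.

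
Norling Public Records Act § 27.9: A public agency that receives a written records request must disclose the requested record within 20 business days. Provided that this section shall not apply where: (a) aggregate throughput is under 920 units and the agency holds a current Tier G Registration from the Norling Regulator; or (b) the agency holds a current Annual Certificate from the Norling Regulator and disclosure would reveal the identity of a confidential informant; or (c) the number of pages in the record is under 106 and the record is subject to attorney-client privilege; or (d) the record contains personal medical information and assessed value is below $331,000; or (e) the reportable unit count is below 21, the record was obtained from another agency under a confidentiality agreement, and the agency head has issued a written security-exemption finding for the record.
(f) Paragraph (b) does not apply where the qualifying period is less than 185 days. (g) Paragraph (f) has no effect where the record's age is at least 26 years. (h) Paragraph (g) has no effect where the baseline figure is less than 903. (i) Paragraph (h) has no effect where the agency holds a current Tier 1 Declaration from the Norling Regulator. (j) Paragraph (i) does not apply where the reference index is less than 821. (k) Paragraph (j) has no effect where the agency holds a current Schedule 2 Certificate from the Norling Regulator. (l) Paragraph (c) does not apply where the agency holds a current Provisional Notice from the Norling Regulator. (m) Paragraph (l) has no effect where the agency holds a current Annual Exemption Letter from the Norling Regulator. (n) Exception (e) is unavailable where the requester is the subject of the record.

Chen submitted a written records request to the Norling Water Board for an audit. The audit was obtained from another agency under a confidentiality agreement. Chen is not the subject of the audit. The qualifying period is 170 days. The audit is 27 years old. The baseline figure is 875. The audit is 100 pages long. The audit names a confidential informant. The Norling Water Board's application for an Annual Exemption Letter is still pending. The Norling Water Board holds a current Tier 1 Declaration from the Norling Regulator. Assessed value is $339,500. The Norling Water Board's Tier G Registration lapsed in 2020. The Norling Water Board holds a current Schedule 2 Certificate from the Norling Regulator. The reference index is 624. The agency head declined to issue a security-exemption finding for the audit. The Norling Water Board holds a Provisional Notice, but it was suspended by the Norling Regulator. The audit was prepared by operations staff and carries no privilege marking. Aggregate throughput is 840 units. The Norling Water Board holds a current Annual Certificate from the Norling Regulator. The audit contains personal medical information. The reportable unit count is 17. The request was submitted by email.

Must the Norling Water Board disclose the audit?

No — exception (b) applies; the Norling Water Board is not required to disclose the audit.

Exception (a) does not apply: there is no Tier G Registration in force.
Exception (b) is satisfied on its face — a current Annual Certificate is held; the audit names a confidential informant. Applying paragraphs (f)–(k): (f) would limit (b) — the qualifying period is 170 days, less than the 185 days limit — but (g) sets (f) aside: (g) operates — the record's age is 27 years, meeting the 26 years threshold. (h) is engaged (the baseline figure is 875, less than the 903 limit), but is itself disapplied by (i): (i) is engaged — a current Tier 1 Declaration is held. (j) would limit (i) — the reference index is 624, less than the 821 limit — but (k) sets (j) aside: (k) operates against (j): a current Schedule 2 Certificate is held. So (b) applies.
Exception (c) does not apply: the audit carries no privilege marking.
Exception (d) does not apply: assessed value is $339,500, not below $331,000.
Exception (e) does not apply: the agency head declined to issue a security-exemption finding.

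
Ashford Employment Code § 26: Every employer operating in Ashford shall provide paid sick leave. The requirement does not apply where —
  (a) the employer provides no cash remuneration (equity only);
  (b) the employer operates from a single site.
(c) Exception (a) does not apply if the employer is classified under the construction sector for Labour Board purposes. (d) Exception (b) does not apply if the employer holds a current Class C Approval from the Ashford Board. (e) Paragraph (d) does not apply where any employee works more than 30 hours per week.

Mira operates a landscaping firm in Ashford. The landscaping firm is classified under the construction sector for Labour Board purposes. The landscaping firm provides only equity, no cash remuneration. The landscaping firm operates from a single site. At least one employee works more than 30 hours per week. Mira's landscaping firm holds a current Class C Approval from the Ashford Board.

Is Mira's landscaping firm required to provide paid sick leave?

Exception (a) is satisfied on its face — remuneration is equity-only. However, paragraph (c) must be considered: (c) operates against (a): the landscaping firm is classified under the construction sector. (a) is therefore removed.
Exception (b)'s conditions are all satisfied: the employer operates from a single site. As to paragraphs (d)–(e): (d) is engaged (a current Class C Approval is held), but yields to (e): (e) operates — at least one employee exceeds 30 hours/week. Exception (b) stands.

No — exception (b) applies; Mira's landscaping firm is not required to provide paid sick leave.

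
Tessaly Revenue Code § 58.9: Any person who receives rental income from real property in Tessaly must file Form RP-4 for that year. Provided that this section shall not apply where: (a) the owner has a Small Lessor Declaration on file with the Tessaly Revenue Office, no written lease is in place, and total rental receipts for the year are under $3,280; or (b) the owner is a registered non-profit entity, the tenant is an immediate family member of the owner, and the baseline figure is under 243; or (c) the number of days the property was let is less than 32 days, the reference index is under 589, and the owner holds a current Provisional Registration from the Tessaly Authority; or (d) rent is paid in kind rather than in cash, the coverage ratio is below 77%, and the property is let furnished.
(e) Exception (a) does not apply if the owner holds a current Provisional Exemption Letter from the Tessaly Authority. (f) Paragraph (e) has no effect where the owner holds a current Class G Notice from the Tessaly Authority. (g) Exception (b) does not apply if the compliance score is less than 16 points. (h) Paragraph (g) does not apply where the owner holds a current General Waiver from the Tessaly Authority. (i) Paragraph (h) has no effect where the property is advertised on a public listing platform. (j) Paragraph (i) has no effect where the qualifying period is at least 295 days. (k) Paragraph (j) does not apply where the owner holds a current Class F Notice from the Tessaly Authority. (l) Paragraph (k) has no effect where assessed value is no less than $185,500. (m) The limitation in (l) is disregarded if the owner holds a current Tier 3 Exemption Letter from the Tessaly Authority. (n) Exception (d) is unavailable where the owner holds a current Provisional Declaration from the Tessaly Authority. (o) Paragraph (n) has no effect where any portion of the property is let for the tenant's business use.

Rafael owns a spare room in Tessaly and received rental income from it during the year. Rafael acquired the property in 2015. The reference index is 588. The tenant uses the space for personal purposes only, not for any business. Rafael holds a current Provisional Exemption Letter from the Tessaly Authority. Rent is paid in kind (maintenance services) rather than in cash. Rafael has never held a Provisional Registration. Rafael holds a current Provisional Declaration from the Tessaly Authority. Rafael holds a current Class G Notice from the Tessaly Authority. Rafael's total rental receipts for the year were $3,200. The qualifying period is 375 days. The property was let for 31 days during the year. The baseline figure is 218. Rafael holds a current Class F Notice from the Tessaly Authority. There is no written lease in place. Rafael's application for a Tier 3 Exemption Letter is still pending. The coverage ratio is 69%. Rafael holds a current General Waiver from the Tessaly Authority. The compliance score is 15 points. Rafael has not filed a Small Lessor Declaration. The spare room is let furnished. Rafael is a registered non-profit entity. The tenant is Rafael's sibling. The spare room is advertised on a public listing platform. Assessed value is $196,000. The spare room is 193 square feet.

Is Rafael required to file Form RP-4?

No — exception (b) applies; Rafael is not required to file Form RP-4.

Exception (a) does not apply: no Small Lessor Declaration is on file.
Exception (b) is satisfied on its face — Rafael is a registered non-profit; the tenant is an immediate family member; the baseline figure is 218, under the 243 limit. Considering the limiting provisions: (g) is engaged (the compliance score is 15 points, less than the 16 points limit), but is set aside by (h): (h) applies — a current General Waiver is held. (i) would limit (h) — the property is publicly advertised — but (j) sets (i) aside: (j) operates against (i): the qualifying period is 375 days, meeting the 295 days threshold. (k) operates (a current Class F Notice is held), but is set aside by (l): (l) operates against (k): assessed value is $196,000, meeting the $185,500 threshold. (m) is inapplicable (the Tier 3 Exemption Letter is not current), so (l) stands. (b) remains available.
Exception (c) requires that the owner holds a current Provisional Registration from the Tessaly Authority; but no current Provisional Registration is held, so (c) is unavailable.
Exception (d) is satisfied on its face — rent is paid in kind; the coverage ratio is 69%, below the 77% limit; the property is let furnished. But applying paragraphs (n)–(o): (n) operates against (d): a current Provisional Declaration is held. (o), which would lift (n), is not triggered — the space is used for personal purposes only. So (d) is unavailable.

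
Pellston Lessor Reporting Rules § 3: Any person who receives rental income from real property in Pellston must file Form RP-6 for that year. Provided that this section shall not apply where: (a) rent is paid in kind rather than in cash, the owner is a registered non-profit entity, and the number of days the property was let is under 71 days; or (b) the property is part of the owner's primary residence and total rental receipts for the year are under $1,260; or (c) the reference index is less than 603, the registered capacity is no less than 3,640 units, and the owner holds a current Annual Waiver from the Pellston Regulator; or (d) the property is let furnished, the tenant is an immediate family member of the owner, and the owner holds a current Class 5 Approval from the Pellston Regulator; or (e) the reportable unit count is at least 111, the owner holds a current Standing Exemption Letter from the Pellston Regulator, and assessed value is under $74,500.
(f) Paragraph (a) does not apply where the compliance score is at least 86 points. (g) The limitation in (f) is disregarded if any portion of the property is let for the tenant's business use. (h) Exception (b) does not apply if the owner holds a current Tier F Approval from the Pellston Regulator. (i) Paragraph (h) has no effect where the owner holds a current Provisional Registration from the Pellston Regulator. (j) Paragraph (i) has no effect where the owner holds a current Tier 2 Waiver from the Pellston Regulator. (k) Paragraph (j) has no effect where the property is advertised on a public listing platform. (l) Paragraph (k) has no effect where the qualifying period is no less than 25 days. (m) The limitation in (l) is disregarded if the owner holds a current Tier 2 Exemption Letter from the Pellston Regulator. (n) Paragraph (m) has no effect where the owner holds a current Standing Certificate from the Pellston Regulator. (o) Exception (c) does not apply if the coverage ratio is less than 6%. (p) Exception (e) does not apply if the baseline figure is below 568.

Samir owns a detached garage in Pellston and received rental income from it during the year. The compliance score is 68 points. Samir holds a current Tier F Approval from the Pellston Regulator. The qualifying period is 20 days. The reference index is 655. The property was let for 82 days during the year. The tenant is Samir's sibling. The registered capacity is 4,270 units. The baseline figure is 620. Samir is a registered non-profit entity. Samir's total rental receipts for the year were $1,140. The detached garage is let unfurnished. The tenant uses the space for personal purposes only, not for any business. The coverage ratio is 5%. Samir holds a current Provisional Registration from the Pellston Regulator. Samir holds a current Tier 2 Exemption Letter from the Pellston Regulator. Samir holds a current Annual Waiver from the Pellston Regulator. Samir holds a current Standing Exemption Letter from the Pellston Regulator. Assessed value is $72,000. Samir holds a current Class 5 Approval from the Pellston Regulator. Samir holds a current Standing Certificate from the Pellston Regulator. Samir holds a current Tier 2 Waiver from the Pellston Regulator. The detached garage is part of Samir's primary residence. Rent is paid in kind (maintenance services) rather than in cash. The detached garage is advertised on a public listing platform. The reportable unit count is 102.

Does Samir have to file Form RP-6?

No — exception (b) applies; Samir is not required to file Form RP-6.

Exception (a) fails — the number of days the property was let is 82 days, not under 71 days.
All of (b)'s requirements are met (the detached garage is part of the primary residence; total rental receipts for the year are $1,140, under the $1,260 limit). Applying paragraphs (h)–(n): (h) would limit (b) — a current Tier F Approval is held — but (i) sets (h) aside: (i) is triggered — a current Provisional Registration is held. (j) would limit (i) — a current Tier 2 Waiver is held — but (k) sets (j) aside: (k) operates against (j): the property is publicly advertised. (l) is not triggered (the qualifying period is 20 days, short of 25 days), so (k) stands. So (b) applies.
Exception (c) requires that the reference index is less than 603; but the reference index is 655, not less than 603, so (c) is unavailable.
Exception (d) fails — the property is let unfurnished.
Exception (e) requires that the reportable unit count is at least 111; but the reportable unit count is 102, short of 111, so (e) is unavailable.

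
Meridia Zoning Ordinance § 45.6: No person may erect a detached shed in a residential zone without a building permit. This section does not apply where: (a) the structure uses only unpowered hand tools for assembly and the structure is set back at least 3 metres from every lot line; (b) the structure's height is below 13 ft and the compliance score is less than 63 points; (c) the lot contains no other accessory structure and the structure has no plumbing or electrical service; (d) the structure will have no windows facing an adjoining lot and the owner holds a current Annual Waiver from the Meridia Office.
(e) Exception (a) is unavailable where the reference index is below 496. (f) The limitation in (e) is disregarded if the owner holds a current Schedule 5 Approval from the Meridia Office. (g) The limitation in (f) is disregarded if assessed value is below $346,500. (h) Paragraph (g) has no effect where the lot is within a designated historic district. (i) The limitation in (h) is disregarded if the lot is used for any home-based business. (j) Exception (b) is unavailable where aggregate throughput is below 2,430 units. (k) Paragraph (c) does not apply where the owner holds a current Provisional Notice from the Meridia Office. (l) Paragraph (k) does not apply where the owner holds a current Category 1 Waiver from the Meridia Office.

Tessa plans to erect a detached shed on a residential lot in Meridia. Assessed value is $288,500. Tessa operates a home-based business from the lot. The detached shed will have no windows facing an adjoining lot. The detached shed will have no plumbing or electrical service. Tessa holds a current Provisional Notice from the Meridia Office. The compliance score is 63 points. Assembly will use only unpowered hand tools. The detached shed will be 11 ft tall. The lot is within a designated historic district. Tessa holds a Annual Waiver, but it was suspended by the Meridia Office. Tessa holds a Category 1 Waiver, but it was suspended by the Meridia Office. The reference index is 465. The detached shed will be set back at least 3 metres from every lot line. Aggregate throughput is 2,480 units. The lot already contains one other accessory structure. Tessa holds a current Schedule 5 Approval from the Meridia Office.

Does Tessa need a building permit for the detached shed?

Exception (a) is satisfied on its face — assembly uses only hand tools; the setback is at least 3 m on every side. But applying paragraphs (e)–(i): (e) operates against (a): the reference index is 465, below the 496 limit. (f) is triggered (a current Schedule 5 Approval is held), but is displaced by (g): (g) operates against (f): assessed value is $288,500, below the $346,500 limit. (h) would limit (g) — the lot is in a historic district — but (i) sets (h) aside: (i) is triggered — a home-based business operates on the lot. (a) is therefore removed.
Exception (b) requires that the compliance score is less than 63 points; but the compliance score is 63 points, not less than 63 points, so (b) is unavailable.
Exception (c) fails — the lot already has another accessory structure.
Exception (d) fails — no current Annual Waiver is held.
No exception displaces § 45.6.

Yes — Tessa must obtain a building permit.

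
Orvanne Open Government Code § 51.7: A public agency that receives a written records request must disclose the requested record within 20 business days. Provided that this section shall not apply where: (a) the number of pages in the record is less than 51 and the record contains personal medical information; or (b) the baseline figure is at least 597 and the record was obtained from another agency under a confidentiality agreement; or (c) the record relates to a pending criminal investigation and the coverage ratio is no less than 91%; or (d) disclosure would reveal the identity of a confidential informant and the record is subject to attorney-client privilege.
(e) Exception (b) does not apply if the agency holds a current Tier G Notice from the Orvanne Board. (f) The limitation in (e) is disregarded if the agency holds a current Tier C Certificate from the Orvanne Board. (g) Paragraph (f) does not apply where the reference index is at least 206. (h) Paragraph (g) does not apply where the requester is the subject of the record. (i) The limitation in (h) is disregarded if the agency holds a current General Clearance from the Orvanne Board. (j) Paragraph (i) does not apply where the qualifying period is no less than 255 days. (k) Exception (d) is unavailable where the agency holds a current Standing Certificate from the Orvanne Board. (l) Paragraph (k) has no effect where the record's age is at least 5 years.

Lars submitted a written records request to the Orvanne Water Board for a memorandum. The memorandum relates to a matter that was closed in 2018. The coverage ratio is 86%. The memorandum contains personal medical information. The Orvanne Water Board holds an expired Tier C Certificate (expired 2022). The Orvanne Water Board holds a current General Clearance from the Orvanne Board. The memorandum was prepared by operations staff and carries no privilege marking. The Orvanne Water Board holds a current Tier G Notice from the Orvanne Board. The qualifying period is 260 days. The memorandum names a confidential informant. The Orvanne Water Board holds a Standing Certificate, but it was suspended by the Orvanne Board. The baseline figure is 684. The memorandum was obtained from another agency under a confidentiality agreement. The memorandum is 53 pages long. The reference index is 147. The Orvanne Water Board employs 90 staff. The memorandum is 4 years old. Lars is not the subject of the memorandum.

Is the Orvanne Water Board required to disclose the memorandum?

Exception (a) does not apply: the number of pages in the record is 53, not less than 51.
All of (b)'s requirements are met (the baseline figure is 684, meeting the 597 threshold; the memorandum was obtained under a confidentiality agreement). But: (e) operates — a current Tier G Notice is held. (f), which would lift (e), is inapplicable — no current Tier C Certificate is held. Exception (b) does not apply.
Exception (c) does not apply: the memorandum relates to a closed matter.
Exception (d) fails — the memorandum carries no privilege marking.
None of the exceptions is available; § 51.7 applies in full.

Yes — the Orvanne Water Board must disclose the memorandum.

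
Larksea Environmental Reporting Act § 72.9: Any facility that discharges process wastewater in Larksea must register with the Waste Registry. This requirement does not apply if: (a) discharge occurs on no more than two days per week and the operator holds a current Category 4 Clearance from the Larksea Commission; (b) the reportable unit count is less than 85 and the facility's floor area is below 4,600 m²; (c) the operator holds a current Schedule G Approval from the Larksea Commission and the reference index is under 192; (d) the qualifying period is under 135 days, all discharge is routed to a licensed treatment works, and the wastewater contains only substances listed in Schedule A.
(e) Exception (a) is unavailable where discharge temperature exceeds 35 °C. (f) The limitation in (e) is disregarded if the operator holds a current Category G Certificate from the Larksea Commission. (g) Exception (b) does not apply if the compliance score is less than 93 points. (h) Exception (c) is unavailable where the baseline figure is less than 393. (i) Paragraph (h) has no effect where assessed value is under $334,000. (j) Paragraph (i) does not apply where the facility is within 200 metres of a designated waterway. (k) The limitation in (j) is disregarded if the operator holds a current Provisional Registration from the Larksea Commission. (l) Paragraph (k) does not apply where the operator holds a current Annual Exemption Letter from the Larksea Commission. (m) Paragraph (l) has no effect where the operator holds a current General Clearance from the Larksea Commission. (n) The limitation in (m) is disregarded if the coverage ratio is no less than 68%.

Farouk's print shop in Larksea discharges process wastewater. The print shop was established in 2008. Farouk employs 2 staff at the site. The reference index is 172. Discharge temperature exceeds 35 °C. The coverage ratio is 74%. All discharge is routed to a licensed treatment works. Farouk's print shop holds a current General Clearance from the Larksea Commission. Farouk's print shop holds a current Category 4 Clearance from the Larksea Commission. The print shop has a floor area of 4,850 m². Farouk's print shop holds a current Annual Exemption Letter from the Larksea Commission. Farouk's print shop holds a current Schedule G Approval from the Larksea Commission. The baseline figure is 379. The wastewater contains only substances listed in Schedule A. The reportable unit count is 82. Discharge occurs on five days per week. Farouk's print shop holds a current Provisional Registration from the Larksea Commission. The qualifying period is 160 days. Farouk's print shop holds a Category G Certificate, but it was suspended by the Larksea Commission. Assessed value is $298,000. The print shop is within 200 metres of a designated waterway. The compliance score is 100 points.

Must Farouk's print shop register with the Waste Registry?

Exception (a) fails — discharge occurs on five days per week.
Exception (b) does not apply: the facility's floor area is 4,850 m², not below 4,600 m².
Exception (c)'s conditions are all satisfied: a current Schedule G Approval is held; the reference index is 172, under the 192 limit. However, paragraphs (h)–(n) must be considered: (h) is engaged — the baseline figure is 379, less than the 393 limit. (i) would limit (h) — assessed value is $298,000, under the $334,000 limit — but (j) sets (i) aside: (j) operates — the print shop is within 200 m of a designated waterway. (k) would limit (j) — a current Provisional Registration is held — but (l) sets (k) aside: (l) operates against (k): a current Annual Exemption Letter is held. (m) would limit (l) — a current General Clearance is held — but (n) sets (m) aside: (n) operates against (m): the coverage ratio is 74%, meeting the 68% threshold. So (c) is unavailable.
Exception (d) does not apply: the qualifying period is 160 days, not under 135 days.
Every exception is unavailable, so the rule governs.

Yes — Farouk's print shop must register with the Waste Registry.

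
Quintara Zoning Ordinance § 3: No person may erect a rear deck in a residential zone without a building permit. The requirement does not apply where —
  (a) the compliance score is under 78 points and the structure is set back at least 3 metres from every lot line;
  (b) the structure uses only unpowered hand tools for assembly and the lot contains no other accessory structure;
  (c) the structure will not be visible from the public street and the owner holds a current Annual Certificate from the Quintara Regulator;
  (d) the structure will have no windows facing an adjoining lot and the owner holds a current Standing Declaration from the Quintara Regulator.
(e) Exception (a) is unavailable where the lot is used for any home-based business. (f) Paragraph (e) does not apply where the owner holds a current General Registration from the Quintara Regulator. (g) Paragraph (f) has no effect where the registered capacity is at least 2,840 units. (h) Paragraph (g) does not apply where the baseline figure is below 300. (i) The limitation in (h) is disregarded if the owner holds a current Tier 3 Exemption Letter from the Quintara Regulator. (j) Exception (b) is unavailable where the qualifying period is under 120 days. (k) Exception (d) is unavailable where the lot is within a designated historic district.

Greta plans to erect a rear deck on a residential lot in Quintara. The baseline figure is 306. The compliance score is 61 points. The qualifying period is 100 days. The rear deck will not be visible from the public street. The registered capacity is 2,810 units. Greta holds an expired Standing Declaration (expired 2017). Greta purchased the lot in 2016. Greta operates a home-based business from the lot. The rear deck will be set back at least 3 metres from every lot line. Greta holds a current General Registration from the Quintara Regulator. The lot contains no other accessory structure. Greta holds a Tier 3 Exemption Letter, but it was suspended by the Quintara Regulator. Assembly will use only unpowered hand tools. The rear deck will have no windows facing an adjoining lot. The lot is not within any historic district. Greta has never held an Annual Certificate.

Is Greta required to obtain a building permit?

All of (a)'s requirements are met (the compliance score is 61 points, under the 78 points limit; the setback is at least 3 m on every side). Under paragraphs (e)–(i): (e) would limit (a) — a home-based business operates on the lot — but (f) sets (e) aside: (f) operates against (e): a current General Registration is held. (g), which would lift (f), is not engaged — the registered capacity is 2,810 units, short of 2,840 units. Exception (a) stands.
Exception (b): assembly uses only hand tools; the lot has no other accessory structure — every condition holds. Turning to paragraph (j): (j) operates against (b): the qualifying period is 100 days, under the 120 days limit. (b) is therefore removed.
Exception (c) requires that the owner holds a current Annual Certificate from the Quintara Regulator; but there is no Annual Certificate in force, so (c) is unavailable.
Exception (d) does not apply: there is no Standing Declaration in force.

No — exception (a) applies; Greta does not need a building permit.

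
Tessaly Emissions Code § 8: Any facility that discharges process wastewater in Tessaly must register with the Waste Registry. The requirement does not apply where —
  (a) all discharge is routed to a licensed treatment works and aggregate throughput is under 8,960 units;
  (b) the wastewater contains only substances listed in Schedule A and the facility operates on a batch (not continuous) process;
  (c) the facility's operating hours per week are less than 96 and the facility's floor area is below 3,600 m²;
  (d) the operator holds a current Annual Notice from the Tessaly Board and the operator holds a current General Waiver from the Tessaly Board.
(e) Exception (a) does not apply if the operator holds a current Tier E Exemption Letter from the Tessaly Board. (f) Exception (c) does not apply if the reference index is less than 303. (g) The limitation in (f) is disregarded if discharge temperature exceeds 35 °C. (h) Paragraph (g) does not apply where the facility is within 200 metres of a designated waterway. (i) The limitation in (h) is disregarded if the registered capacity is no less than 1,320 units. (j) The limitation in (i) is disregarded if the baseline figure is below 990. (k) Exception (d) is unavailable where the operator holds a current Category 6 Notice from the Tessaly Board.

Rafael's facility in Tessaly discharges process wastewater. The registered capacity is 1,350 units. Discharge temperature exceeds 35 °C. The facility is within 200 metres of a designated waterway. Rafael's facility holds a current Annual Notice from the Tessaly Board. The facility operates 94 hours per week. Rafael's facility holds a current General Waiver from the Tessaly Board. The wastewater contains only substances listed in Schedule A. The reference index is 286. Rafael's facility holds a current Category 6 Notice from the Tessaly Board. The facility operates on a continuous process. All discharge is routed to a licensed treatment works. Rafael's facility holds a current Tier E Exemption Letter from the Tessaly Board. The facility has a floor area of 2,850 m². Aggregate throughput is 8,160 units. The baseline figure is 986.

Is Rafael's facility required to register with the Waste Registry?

Yes — Rafael's facility must register with the Waste Registry.

Exception (a)'s conditions are all satisfied: discharge is routed to a licensed treatment works; aggregate throughput is 8,160 units, under the 8,960 units limit. Turning to paragraph (e): (e) applies — a current Tier E Exemption Letter is held. So (a) is unavailable.
Exception (b) requires that the facility operates on a batch (not continuous) process; but the facility operates on a continuous process, so (b) is unavailable.
Exception (c) is satisfied on its face — the facility's operating hours per week are 94, less than the 96 limit; the facility's floor area is 2,850 m², below the 3,600 m² limit. Turning to paragraphs (f)–(j): (f) operates against (c): the reference index is 286, less than the 303 limit. (g) applies (discharge temperature exceeds 35 °C), but is itself disapplied by (h): (h) operates against (g): the facility is within 200 m of a designated waterway. (i) is triggered (the registered capacity is 1,350 units, meeting the 1,320 units threshold), but is set aside by (j): (j) is triggered — the baseline figure is 986, below the 990 limit. (c) is therefore removed.
All of (d)'s requirements are met (a current Annual Notice is held; a current General Waiver is held). But: (k) applies — a current Category 6 Notice is held. So (d) is unavailable.
No exception is made out. Rafael's facility falls within the general rule.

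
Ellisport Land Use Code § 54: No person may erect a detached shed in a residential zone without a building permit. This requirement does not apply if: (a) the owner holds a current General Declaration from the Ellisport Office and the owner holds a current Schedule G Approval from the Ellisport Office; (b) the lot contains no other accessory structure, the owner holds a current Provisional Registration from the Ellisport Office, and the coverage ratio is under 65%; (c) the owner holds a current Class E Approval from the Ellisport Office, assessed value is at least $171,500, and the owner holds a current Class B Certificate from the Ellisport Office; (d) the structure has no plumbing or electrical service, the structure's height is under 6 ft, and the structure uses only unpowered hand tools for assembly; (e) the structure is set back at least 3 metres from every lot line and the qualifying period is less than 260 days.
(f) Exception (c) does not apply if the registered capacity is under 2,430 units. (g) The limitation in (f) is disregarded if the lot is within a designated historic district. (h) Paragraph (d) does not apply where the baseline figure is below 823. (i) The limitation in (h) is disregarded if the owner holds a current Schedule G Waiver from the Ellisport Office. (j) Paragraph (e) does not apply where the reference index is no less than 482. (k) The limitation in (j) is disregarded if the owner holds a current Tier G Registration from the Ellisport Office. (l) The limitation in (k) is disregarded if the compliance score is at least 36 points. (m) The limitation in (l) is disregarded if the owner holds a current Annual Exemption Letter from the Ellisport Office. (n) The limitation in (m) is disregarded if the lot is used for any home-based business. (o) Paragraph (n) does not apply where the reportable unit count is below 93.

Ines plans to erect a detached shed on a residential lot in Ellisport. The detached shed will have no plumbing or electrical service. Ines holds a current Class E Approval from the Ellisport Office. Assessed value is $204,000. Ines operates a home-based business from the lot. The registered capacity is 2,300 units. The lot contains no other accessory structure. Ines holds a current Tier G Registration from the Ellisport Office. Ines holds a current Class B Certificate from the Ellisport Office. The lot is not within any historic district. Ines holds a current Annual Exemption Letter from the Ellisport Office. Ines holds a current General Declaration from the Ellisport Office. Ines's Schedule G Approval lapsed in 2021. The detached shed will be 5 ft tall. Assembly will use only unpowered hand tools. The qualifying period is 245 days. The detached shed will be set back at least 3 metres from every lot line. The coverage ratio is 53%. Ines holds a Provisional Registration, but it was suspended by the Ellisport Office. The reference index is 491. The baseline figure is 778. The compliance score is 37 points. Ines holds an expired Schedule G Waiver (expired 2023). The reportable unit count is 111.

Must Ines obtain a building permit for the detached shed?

Yes — Ines must obtain a building permit.

Exception (a) fails — no current Schedule G Approval is held.
Exception (b) fails — there is no Provisional Registration in force.
Exception (c) is satisfied on its face — a current Class E Approval is held; assessed value is $204,000, meeting the $171,500 threshold; a current Class B Certificate is held. But applying paragraphs (f)–(g): (f) operates against (c): the registered capacity is 2,300 units, under the 2,430 units limit. (g) does not operate here (the lot is not in a historic district), so (f) stands. So (c) is unavailable.
Exception (d) is satisfied on its face — there is no plumbing or electrical service; the structure's height is 5 ft, under the 6 ft limit; assembly uses only hand tools. But applying paragraphs (h)–(i): (h) operates against (d): the baseline figure is 778, below the 823 limit. (i), which would lift (h), is not triggered — the Schedule G Waiver is not current. Exception (d) does not apply.
Exception (e) is satisfied on its face — the setback is at least 3 m on every side; the qualifying period is 245 days, less than the 260 days limit. However, paragraphs (j)–(o) must be considered: (j) operates against (e): the reference index is 491, meeting the 482 threshold. (k) would limit (j) — a current Tier G Registration is held — but (l) sets (k) aside: (l) operates against (k): the compliance score is 37 points, meeting the 36 points threshold. (m) operates (a current Annual Exemption Letter is held), but is displaced by (n): (n) applies — a home-based business operates on the lot. (o) does not operate here (the reportable unit count is 111, not below 93), so (n) stands. So (e) is unavailable.
No exception applies. The general rule governs.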